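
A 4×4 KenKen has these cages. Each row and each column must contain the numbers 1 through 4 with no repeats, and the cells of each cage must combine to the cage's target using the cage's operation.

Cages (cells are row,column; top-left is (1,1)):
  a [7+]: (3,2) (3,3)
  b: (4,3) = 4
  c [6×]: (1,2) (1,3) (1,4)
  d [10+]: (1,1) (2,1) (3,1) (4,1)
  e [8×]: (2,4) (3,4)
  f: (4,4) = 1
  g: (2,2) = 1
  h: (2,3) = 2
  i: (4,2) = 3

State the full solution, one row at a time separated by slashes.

Cage g is given, leaving (2,2) = 1.
Cage h is a single given cell, which forces (2,3) = 2.
Row 2 already has 2, leaving (2,4) = 4.
Column 4 already has 4, leaving (3,4) = 2.
I is a freebie, which forces (4,2) = 3.
Cage b is a single given cell, leaving (4,3) = 4.
Cage f is given, so (4,4) = 1.
Column 2 now contains 3, so (1,2) = 2.
The 3 cells of cage c must have product 6, so (1,3) = 1.
1 is placed in column 4, so (1,4) = 3.
4 is placed in row 2, leaving (2,1) = 3.
Column 2 now contains 3, so (3,2) = 4.
4 is placed in column 3, which forces (3,3) = 3.
Row 4 now contains 1, leaving (4,1) = 2.
Row 1 now contains 1, which forces (1,1) = 4.
Row 3 now contains 4; hence (3,1) = 1.

4 2 1 3 / 3 1 2 4 / 1 4 3 2 / 2 3 4 1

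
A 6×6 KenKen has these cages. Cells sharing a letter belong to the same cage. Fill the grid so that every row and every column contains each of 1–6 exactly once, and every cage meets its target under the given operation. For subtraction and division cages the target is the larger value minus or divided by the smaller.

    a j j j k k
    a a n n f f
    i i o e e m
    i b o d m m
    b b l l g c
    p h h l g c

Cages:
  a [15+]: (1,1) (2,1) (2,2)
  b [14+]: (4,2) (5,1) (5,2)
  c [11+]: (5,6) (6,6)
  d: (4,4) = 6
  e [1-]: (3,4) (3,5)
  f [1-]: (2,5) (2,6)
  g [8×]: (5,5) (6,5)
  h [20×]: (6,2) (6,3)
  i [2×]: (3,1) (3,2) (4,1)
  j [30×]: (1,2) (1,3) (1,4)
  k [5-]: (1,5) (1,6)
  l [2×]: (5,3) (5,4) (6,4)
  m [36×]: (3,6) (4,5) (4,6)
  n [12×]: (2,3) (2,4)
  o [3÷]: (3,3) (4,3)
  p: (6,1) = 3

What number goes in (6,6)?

6

Cage i has product 2, leaving (3,1) = 2.
Cage i needs product 2, so (3,2) = 1.
The 3 cells of cage i must have product 2, leaving (4,1) = 1.
D is a freebie, leaving (4,4) = 6.
The 3 cells of cage l must have product 2, which forces (5,3) = 1.
Cage l has product 2, leaving (5,4) = 2.
2 is placed in row 5, so (5,5) = 4.
P is a freebie, leaving (6,1) = 3.
The 3 cells of cage l must have product 2, leaving (6,4) = 1.
Column 5 already has 4; hence (6,5) = 2.
The two cells of cage o must have quotient 3, leaving (3,3) = 6.
Row 3 now contains 6; hence (3,6) = 3.
Cage o's pair has quotient 3; hence (4,3) = 2.
Column 5 now contains 2; hence (4,5) = 3.
Row 4 now contains 2, leaving (4,6) = 4.
Cage j needs product 30, which forces (1,2) = 2.
Cage e needs two cells with difference 1, leaving (3,4) = 4.
Row 3 already has 3, which forces (3,5) = 5.
Row 4 now contains 3, so (4,2) = 5.
The 3 cells of cage b must have sum 14, leaving (5,1) = 6.
Cage b has sum 14, so (5,2) = 3.
6 is placed in row 5; hence (5,6) = 5.
Column 2 now contains 5, so (6,2) = 4.
4 is placed in row 6, leaving (6,3) = 5.
Column 6 already has 5, leaving (6,6) = 6.
5 is placed in column 3; hence (1,3) = 3.
Cage j needs product 30; hence (1,4) = 5.
Cage k's pair has difference 5, leaving (1,5) = 6.
Column 6 already has 6, leaving (1,6) = 1.
Column 2 already has 4, so (2,2) = 6.
Cage n's pair has product 12; hence (2,3) = 4.
Column 4 now contains 4, which forces (2,4) = 3.
The two cells of cage f must have difference 1, which forces (2,5) = 1.
Column 6 already has 6; hence (2,6) = 2.
5 is placed in row 1, so (1,1) = 4.
Row 2 already has 4, leaving (2,1) = 5.
The full grid is 4 2 3 5 6 1 / 5 6 4 3 1 2 / 2 1 6 4 5 3 / 1 5 2 6 3 4 / 6 3 1 2 4 5 / 3 4 5 1 2 6.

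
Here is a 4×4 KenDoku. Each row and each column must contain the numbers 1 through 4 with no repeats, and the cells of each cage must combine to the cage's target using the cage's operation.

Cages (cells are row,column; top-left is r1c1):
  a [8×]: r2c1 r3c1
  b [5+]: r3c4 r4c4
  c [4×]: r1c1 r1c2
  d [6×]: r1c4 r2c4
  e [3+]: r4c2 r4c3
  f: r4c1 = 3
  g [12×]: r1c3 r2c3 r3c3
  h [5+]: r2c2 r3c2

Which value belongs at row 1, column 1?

1

Cage f is a single given cell; hence r4c1 = 3.
The only place for 2 in row 1 is r1c4.
2 is placed in column 4, which forces r2c4 = 3.
In row 1, 3 can only go at r1c3, so r1c3 = 3.
The only place for 2 in row 3 is r3c1.
2 is placed in column 1, leaving r2c1 = 4.
Row 2 now contains 4; hence r2c3 = 1.
1 is placed in column 3, so r3c3 = 4.
Row 3 now contains 4; hence r3c4 = 1.
1 is placed in column 3; hence r4c3 = 2.
Column 4 already has 1, so r4c4 = 4.
4 is placed in column 1; hence r1c1 = 1.
Cage c needs two cells with product 4, leaving r1c2 = 4.
Row 2 now contains 1, leaving r2c2 = 2.
1 is placed in row 3, leaving r3c2 = 3.
Row 4 now contains 2, so r4c2 = 1.
Filled in: 1 4 3 2 / 4 2 1 3 / 2 3 4 1 / 3 1 2 4.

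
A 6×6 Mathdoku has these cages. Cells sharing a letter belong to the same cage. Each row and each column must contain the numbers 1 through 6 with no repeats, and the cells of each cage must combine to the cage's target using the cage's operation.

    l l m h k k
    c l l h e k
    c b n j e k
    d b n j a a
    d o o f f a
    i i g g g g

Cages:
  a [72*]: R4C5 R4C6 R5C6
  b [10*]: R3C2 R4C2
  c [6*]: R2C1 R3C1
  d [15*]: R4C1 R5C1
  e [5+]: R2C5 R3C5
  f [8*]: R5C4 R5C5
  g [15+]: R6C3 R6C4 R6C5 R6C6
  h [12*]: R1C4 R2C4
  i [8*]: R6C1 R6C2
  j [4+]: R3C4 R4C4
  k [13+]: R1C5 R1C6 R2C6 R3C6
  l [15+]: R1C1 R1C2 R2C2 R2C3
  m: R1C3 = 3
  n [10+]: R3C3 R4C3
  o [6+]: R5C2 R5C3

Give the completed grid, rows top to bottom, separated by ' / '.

4 6 3 2 5 1 / 1 3 2 6 4 5 / 6 5 4 3 1 2 / 5 2 6 1 3 4 / 3 1 5 4 2 6 / 2 4 1 5 6 3

M is a freebie, which forces R1C3 = 3.
In row 4, 1 can only go at R4C4, so R4C4 = 1.
Column 4 now contains 1; hence R3C4 = 3.
Row 5 needs a 6, and only R5C6 is open for it.
In row 5, 3 can only go at R5C1, so R5C1 = 3.
Column 1 already has 3, leaving R4C1 = 5.
Row 4 already has 5, leaving R4C2 = 2.
2 is placed in column 2, which forces R6C2 = 4.
2 is placed in column 2; hence R3C2 = 5.
5 is placed in column 2; hence R5C2 = 1.
1 is placed in row 5, so R5C3 = 5.
4 is placed in row 6, so R6C1 = 2.
Cage l needs sum 15; hence R1C1 = 4.
1 is placed in column 2, which forces R1C2 = 6.
Row 1 now contains 6; hence R1C4 = 2.
Cage l needs sum 15, so R2C2 = 3.
The 4 cells of cage l must have sum 15, leaving R2C3 = 2.
Column 4 already has 2, which forces R2C4 = 6.
Column 4 already has 2, leaving R5C4 = 4.
Row 5 already has 4, leaving R5C5 = 2.
6 is placed in column 4, leaving R6C4 = 5.
Cage k needs sum 13, which forces R1C5 = 5.
The 4 cells of cage k must have sum 13; hence R1C6 = 1.
Row 2 now contains 6; hence R2C1 = 1.
1 is placed in row 2, so R2C5 = 4.
Cage k has sum 13, which forces R2C6 = 5.
The two cells of cage c must have product 6, so R3C1 = 6.
Row 3 already has 6, leaving R3C3 = 4.
4 is placed in column 5, which forces R3C5 = 1.
Cage k has sum 13; hence R3C6 = 2.
Column 3 now contains 4, leaving R4C3 = 6.
4 is placed in column 5, which forces R4C5 = 3.
3 is placed in row 4; hence R4C6 = 4.
6 is placed in column 3; hence R6C3 = 1.
Column 5 now contains 3, leaving R6C5 = 6.
Column 6 already has 1, leaving R6C6 = 3.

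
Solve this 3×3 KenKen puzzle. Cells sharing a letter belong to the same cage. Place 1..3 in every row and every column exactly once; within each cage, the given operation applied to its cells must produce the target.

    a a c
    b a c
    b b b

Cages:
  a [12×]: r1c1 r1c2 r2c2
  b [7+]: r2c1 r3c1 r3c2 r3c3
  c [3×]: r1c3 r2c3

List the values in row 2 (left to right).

Cage a has product 12; hence r1c1 = 2.
Cage a has product 12; hence r1c2 = 3.
Row 1 already has 3, which forces r1c3 = 1.
Cage b needs sum 7, so r2c1 = 1.
The 3 cells of cage a must have product 12, so r2c2 = 2.
Column 3 already has 1, so r2c3 = 3.
Column 1 already has 2; hence r3c1 = 3.
2 is placed in column 2, which forces r3c2 = 1.
Column 3 now contains 3; hence r3c3 = 2.
Filled in: 2 3 1 / 1 2 3 / 3 1 2.

1 2 3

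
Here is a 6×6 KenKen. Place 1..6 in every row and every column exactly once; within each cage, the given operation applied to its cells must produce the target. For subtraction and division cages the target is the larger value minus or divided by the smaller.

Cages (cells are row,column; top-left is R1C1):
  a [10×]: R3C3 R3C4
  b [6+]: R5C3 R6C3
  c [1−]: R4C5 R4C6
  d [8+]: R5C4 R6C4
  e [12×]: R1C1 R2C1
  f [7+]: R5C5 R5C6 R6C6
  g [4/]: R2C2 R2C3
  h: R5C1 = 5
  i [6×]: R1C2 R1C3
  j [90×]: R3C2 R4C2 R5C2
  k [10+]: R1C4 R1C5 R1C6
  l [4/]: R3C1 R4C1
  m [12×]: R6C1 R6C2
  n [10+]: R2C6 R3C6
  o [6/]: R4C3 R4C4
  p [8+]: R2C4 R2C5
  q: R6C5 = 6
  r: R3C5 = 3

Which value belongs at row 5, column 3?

1

Cage r is a single given cell, leaving R3C5 = 3.
Cage h is given, which forces R5C1 = 5.
Cage q is a single given cell, which forces R6C5 = 6.
Row 2 needs a 5, and only R2C5 is open for it.
Cage p needs two cells with sum 8, which forces R2C4 = 3.
Column 4 now contains 3, so R5C4 = 6.
The two cells of cage o must have quotient 6, so R4C3 = 6.
Column 4 now contains 6, which forces R4C4 = 1.
Row 5 now contains 6; hence R5C2 = 3.
3 is placed in column 2, which forces R6C2 = 4.
Cage d needs two cells with sum 8, leaving R6C4 = 2.
2 is placed in row 6, leaving R6C6 = 1.
Column 2 now contains 4; hence R2C2 = 1.
The two cells of cage g must have quotient 4, leaving R2C3 = 4.
4 is placed in row 2, so R2C6 = 6.
Cage l needs two cells with quotient 4, which forces R3C1 = 1.
Cage j needs product 90; hence R3C2 = 6.
The two cells of cage a must have product 10; hence R3C3 = 2.
Column 4 already has 2, which forces R3C4 = 5.
Column 6 already has 6; hence R3C6 = 4.
Row 4 already has 1, so R4C1 = 4.
Row 4 now contains 6, leaving R4C2 = 5.
Row 4 already has 4, which forces R4C5 = 2.
Row 4 now contains 5, leaving R4C6 = 3.
Cage b's pair has sum 6, which forces R5C3 = 1.
2 is placed in column 5, which forces R5C5 = 4.
Column 6 now contains 4, which forces R5C6 = 2.
4 is placed in row 6, so R6C1 = 3.
2 is placed in row 6, leaving R6C3 = 5.
Cage e needs two cells with product 12, leaving R1C1 = 6.
Column 2 now contains 6, leaving R1C2 = 2.
Column 3 now contains 1; hence R1C3 = 3.
Column 4 now contains 5, leaving R1C4 = 4.
2 is placed in column 5, which forces R1C5 = 1.
3 is placed in column 6; hence R1C6 = 5.
Row 2 already has 6, which forces R2C1 = 2.
Filled in: 6 2 3 4 1 5 / 2 1 4 3 5 6 / 1 6 2 5 3 4 / 4 5 6 1 2 3 / 5 3 1 6 4 2 / 3 4 5 2 6 1.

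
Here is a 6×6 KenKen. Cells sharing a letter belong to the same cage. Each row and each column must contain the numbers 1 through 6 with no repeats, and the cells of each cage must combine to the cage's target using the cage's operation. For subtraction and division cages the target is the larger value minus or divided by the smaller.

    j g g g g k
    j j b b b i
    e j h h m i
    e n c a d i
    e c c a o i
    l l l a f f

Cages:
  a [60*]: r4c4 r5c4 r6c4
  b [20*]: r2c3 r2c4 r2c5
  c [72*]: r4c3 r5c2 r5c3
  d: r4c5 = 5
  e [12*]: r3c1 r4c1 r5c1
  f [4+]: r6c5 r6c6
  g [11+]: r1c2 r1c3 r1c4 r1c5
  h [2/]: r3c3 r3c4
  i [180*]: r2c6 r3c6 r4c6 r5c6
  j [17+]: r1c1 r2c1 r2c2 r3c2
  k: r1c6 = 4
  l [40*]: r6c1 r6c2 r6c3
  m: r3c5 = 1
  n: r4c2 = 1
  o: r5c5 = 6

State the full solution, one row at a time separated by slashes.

Cage k is given; hence r1c6 = 4.
M is a freebie; hence r3c5 = 1.
Cage n is a single given cell, which forces r4c2 = 1.
Cage d is a single given cell, leaving r4c5 = 5.
O is a freebie, which forces r5c5 = 6.
Column 5 already has 1, which forces r6c5 = 3.
3 is placed in row 6, leaving r6c6 = 1.
3 is placed in column 5, which forces r1c5 = 2.
Column 5 now contains 5, leaving r2c5 = 4.
Cage c needs product 72, leaving r4c3 = 6.
Cage e needs product 12, leaving r5c1 = 1.
Row 1 needs a 6, and only r1c1 is open for it.
The only place for 5 in row 3 is r3c6.
The 4 cells of cage i must have product 180, so r2c6 = 6.
In row 5, 2 can only go at r5c6, so r5c6 = 2.
Column 6 now contains 2; hence r4c6 = 3.
Cage e needs product 12; hence r3c1 = 3.
Row 4 already has 3, which forces r4c1 = 4.
4 is placed in row 4; hence r4c4 = 2.
Cage h needs two cells with quotient 2, leaving r3c3 = 2.
The two cells of cage h must have quotient 2; hence r3c4 = 4.
Cage a has product 60; hence r5c4 = 5.
Cage a needs product 60, which forces r6c4 = 6.
Cage j has sum 17, so r2c1 = 2.
Cage j has sum 17, which forces r2c2 = 3.
Cage b has product 20, so r2c3 = 5.
Column 4 already has 5, which forces r2c4 = 1.
4 is placed in row 3, leaving r3c2 = 6.
Column 2 now contains 3, which forces r5c2 = 4.
4 is placed in row 5; hence r5c3 = 3.
Column 1 now contains 2, so r6c1 = 5.
Row 6 already has 5, leaving r6c2 = 2.
5 is placed in column 3; hence r6c3 = 4.
Column 2 now contains 3; hence r1c2 = 5.
Column 3 already has 3, leaving r1c3 = 1.
Column 4 now contains 1, which forces r1c4 = 3.

6 5 1 3 2 4 / 2 3 5 1 4 6 / 3 6 2 4 1 5 / 4 1 6 2 5 3 / 1 4 3 5 6 2 / 5 2 4 6 3 1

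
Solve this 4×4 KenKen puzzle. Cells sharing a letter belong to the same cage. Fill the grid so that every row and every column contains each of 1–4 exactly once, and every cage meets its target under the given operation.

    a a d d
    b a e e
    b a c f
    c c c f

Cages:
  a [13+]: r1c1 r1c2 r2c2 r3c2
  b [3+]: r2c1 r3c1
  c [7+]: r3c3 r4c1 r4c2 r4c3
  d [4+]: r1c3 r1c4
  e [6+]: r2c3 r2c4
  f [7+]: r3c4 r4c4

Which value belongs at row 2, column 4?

Cage a needs sum 13, so r1c1 = 4.
Cage c has sum 7; hence r3c3 = 1.
1 is placed in column 3, so r1c3 = 3.
Cage d needs two cells with sum 4, which forces r1c4 = 1.
Cage b needs two cells with sum 3, so r2c1 = 1.
1 is placed in row 3, leaving r3c1 = 2.
2 is placed in column 1, leaving r4c1 = 3.
Column 3 already has 3; hence r4c3 = 2.
Row 4 now contains 3, so r4c4 = 4.
Row 1 already has 3, so r1c2 = 2.
Column 3 already has 2, so r2c3 = 4.
Column 4 already has 4, leaving r2c4 = 2.
Column 4 already has 4; hence r3c4 = 3.
Row 4 now contains 2, leaving r4c2 = 1.
Row 2 now contains 4, which forces r2c2 = 3.
3 is placed in row 3, leaving r3c2 = 4.
Filled in: 4 2 3 1 / 1 3 4 2 / 2 4 1 3 / 3 1 2 4.

2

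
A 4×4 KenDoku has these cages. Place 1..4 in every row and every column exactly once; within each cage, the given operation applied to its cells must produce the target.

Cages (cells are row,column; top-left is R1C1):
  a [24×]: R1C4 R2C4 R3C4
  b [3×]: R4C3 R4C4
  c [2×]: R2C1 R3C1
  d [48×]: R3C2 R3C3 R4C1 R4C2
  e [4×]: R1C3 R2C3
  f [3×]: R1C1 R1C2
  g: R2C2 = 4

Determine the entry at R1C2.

1

Cage g is a single given cell; hence R2C2 = 4.
Row 2 now contains 4, which forces R2C3 = 1.
1 is placed in column 3, so R4C3 = 3.
Row 4 already has 3, so R4C4 = 1.
1 is placed in column 3; hence R1C3 = 4.
1 is placed in row 2; hence R2C1 = 2.
Row 2 already has 2, leaving R2C4 = 3.
The two cells of cage c must have product 2, so R3C1 = 1.
The 4 cells of cage d must have product 48, leaving R3C2 = 3.
Cage d needs product 48, leaving R3C3 = 2.
Row 3 now contains 2, leaving R3C4 = 4.
Cage d has product 48, so R4C1 = 4.
Row 4 already has 1, which forces R4C2 = 2.
Column 1 now contains 1; hence R1C1 = 3.
Column 2 now contains 3, so R1C2 = 1.
Column 4 already has 3, so R1C4 = 2.
The full grid is 3 1 4 2 / 2 4 1 3 / 1 3 2 4 / 4 2 3 1.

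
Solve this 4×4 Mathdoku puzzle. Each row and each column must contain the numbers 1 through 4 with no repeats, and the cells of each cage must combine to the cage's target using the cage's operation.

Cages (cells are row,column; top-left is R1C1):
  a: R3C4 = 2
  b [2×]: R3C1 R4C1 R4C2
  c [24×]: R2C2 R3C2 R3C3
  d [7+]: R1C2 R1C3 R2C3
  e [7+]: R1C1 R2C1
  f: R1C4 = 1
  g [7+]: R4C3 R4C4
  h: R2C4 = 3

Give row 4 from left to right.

2 1 3 4

Cage f is given; hence R1C4 = 1.
Cage h is given; hence R2C4 = 3.
Cage b needs product 2, leaving R3C1 = 1.
Cage a is a single given cell; hence R3C4 = 2.
The 3 cells of cage b must have product 2; hence R4C1 = 2.
Cage b needs product 2, which forces R4C2 = 1.
3 is placed in column 4, which forces R4C4 = 4.
Cage e's pair has sum 7, leaving R1C1 = 3.
Row 2 now contains 3, so R2C1 = 4.
The 3 cells of cage c must have product 24, leaving R2C2 = 2.
2 is placed in row 2, which forces R2C3 = 1.
Row 4 already has 4, leaving R4C3 = 3.
Column 2 already has 2, which forces R1C2 = 4.
Cage d has sum 7, which forces R1C3 = 2.
Cage c has product 24; hence R3C2 = 3.
Column 3 already has 3; hence R3C3 = 4.
Completed grid: 3 4 2 1 / 4 2 1 3 / 1 3 4 2 / 2 1 3 4.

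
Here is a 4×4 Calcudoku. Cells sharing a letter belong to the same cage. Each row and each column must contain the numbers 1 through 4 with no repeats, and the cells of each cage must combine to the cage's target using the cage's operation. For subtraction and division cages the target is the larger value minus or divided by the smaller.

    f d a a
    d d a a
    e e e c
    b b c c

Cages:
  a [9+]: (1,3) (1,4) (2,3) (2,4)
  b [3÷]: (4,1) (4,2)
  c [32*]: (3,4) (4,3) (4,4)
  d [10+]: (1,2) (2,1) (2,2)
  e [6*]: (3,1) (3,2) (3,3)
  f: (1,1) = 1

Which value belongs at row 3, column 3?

1

Cage f is given, leaving (1,1) = 1.
Cage c needs product 32; hence (3,4) = 4.
Column 1 now contains 1; hence (4,1) = 3.
Row 4 already has 3, which forces (4,2) = 1.
Cage c has product 32, which forces (4,3) = 4.
The 3 cells of cage c must have product 32, which forces (4,4) = 2.
Cage d has sum 10, leaving (1,2) = 4.
Cage a has sum 9, so (1,3) = 2.
Column 4 already has 2; hence (1,4) = 3.
Column 1 now contains 3, leaving (2,1) = 4.
Cage d needs sum 10; hence (2,2) = 2.
The 4 cells of cage a must have sum 9; hence (2,3) = 3.
Cage a needs sum 9, so (2,4) = 1.
Column 1 now contains 3, leaving (3,1) = 2.
Cage e needs product 6, leaving (3,2) = 3.
The 3 cells of cage e must have product 6, so (3,3) = 1.
Filled in: 1 4 2 3 / 4 2 3 1 / 2 3 1 4 / 3 1 4 2.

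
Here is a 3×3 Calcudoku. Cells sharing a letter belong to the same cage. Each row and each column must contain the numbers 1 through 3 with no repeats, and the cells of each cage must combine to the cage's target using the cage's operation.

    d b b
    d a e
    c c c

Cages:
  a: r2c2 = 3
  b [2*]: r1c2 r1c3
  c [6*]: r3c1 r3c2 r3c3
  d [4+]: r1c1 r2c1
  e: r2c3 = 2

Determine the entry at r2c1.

Cage a is given, which forces r2c2 = 3.
Cage e is given; hence r2c3 = 2.
The two cells of cage d must have sum 4, leaving r1c1 = 3.
Cage b's pair has product 2, leaving r1c2 = 2.
2 is placed in column 3, which forces r1c3 = 1.
Row 2 already has 3, which forces r2c1 = 1.
Column 1 already has 1, so r3c1 = 2.
Column 2 now contains 2, leaving r3c2 = 1.
Column 3 already has 1, so r3c3 = 3.
The full grid is 3 2 1 / 1 3 2 / 2 1 3.

1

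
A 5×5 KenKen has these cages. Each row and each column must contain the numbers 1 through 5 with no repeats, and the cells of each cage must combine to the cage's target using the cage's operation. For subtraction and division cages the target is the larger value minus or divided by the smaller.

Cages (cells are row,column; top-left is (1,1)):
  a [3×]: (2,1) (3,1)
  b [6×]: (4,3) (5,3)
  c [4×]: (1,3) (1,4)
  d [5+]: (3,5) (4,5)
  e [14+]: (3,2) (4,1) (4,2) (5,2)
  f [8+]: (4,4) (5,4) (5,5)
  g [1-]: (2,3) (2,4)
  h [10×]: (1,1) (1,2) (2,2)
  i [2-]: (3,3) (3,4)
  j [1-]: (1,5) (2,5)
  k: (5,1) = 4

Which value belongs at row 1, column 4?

Cage k is a single given cell, leaving (5,1) = 4.
The only place for 3 in row 1 is (1,5).
The only place for 5 in column 5 is (5,5).
Column 5 needs a 2, and only (2,5) is open for it.
Cage h needs product 10, which forces (2,2) = 1.
Row 2 now contains 1, so (2,1) = 3.
Cage a needs two cells with product 3, which forces (3,1) = 1.
Row 3 now contains 1; hence (3,5) = 4.
Column 5 already has 4, leaving (4,5) = 1.
Cage e needs sum 14, leaving (4,2) = 4.
Row 4 now contains 1, so (4,4) = 2.
Cage f has sum 8, leaving (5,4) = 1.
Cage c's pair has product 4, leaving (1,3) = 1.
Column 4 now contains 1, which forces (1,4) = 4.
4 is placed in column 4, so (2,4) = 5.
5 is placed in column 4, so (3,4) = 3.
2 is placed in row 4, which forces (4,1) = 5.
2 is placed in row 4, leaving (4,3) = 3.
Cage b needs two cells with product 6, which forces (5,3) = 2.
Column 1 now contains 5; hence (1,1) = 2.
Cage h has product 10, leaving (1,2) = 5.
Row 2 already has 5, so (2,3) = 4.
Row 3 now contains 3, leaving (3,2) = 2.
Row 3 now contains 3; hence (3,3) = 5.
2 is placed in row 5; hence (5,2) = 3.
The full grid is 2 5 1 4 3 / 3 1 4 5 2 / 1 2 5 3 4 / 5 4 3 2 1 / 4 3 2 1 5.

4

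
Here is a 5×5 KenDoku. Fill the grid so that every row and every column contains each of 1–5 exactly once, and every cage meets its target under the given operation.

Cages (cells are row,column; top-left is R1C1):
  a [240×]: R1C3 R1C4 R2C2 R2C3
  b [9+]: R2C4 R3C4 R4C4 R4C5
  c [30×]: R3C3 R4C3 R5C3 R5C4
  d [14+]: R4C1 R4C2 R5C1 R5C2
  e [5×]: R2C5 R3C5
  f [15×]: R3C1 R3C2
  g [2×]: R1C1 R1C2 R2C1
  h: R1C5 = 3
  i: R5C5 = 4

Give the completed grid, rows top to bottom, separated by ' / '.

2 1 4 5 3 / 1 4 3 2 5 / 3 5 2 4 1 / 4 3 5 1 2 / 5 2 1 3 4

The 3 cells of cage g must have product 2, so R1C1 = 2.
Cage g has product 2, leaving R1C2 = 1.
Cage h is a single given cell; hence R1C5 = 3.
Cage g needs product 2, which forces R2C1 = 1.
Row 2 already has 1, which forces R2C5 = 5.
Column 5 already has 5, which forces R3C5 = 1.
Column 5 already has 1; hence R4C5 = 2.
Cage i is a single given cell, so R5C5 = 4.
Cage b has sum 9, which forces R4C4 = 1.
The 4 cells of cage d must have sum 14, so R5C2 = 2.
Cage c needs product 30, which forces R3C3 = 2.
Row 3 now contains 2, which forces R3C4 = 4.
Cage c needs product 30, which forces R5C3 = 1.
Cage a needs product 240, so R1C3 = 4.
Column 4 already has 4, so R1C4 = 5.
Cage a has product 240, which forces R2C2 = 4.
Cage a needs product 240, which forces R2C3 = 3.
Column 4 already has 4; hence R2C4 = 2.
3 is placed in column 3, so R4C3 = 5.
Column 4 now contains 5; hence R5C4 = 3.
The 4 cells of cage d must have sum 14, which forces R4C1 = 4.
Row 4 already has 5; hence R4C2 = 3.
Row 5 now contains 3, so R5C1 = 5.
5 is placed in column 1; hence R3C1 = 3.
Column 2 now contains 3, so R3C2 = 5.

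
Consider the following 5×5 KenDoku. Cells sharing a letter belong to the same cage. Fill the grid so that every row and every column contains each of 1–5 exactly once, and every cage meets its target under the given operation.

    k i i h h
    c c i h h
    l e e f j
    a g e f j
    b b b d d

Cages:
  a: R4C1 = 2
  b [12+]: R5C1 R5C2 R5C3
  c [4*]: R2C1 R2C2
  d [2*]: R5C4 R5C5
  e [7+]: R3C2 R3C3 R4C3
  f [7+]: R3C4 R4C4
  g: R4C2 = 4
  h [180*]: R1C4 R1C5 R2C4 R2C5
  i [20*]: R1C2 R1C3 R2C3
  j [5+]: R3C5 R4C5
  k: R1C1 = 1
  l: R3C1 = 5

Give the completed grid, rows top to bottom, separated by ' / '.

K is a freebie, which forces R1C1 = 1.
1 is placed in column 1, which forces R2C1 = 4.
Row 2 already has 4, so R2C2 = 1.
L is a freebie, leaving R3C1 = 5.
A is a freebie; hence R4C1 = 2.
Cage g is given, so R4C2 = 4.
5 is placed in column 1, leaving R5C1 = 3.
3 is placed in row 5, leaving R5C2 = 5.
Row 5 now contains 5, leaving R5C3 = 4.
5 is placed in column 2, so R1C2 = 2.
Column 3 now contains 4; hence R1C3 = 5.
The 3 cells of cage i must have product 20, leaving R2C3 = 2.
Cage e needs sum 7; hence R3C2 = 3.
Cage e needs sum 7, which forces R3C3 = 1.
The 3 cells of cage e must have sum 7, which forces R4C3 = 3.
Row 4 already has 3, leaving R4C4 = 5.
Row 4 already has 3, leaving R4C5 = 1.
Column 5 now contains 1, so R5C5 = 2.
Cage h needs product 180; hence R1C4 = 4.
Cage h has product 180, leaving R1C5 = 3.
Column 4 now contains 5, so R2C4 = 3.
Cage h has product 180, so R2C5 = 5.
The two cells of cage f must have sum 7, which forces R3C4 = 2.
Column 5 already has 2; hence R3C5 = 4.
2 is placed in row 5; hence R5C4 = 1.

1 2 5 4 3 / 4 1 2 3 5 / 5 3 1 2 4 / 2 4 3 5 1 / 3 5 4 1 2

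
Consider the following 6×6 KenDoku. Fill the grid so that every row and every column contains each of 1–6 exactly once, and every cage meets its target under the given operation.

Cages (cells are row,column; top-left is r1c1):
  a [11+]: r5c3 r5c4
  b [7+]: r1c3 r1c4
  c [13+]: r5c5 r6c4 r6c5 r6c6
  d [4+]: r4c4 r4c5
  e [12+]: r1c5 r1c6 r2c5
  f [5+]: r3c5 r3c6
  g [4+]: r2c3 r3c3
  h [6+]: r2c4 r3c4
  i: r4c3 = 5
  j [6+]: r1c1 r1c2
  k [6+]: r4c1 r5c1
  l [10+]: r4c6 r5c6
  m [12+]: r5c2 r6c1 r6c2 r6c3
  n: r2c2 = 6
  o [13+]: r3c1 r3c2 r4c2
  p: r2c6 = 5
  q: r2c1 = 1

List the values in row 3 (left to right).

6 5 1 4 2 3

Cage q is a single given cell, leaving r2c1 = 1.
N is a freebie, so r2c2 = 6.
Row 2 now contains 1, which forces r2c3 = 3.
Cage p is a single given cell, so r2c6 = 5.
Column 3 already has 3; hence r3c3 = 1.
Cage i is a single given cell, so r4c3 = 5.
5 is placed in column 3, leaving r5c3 = 6.
Row 5 already has 6, leaving r5c4 = 5.
Row 5 already has 6, which forces r5c6 = 4.
Cage b's pair has sum 7, so r1c3 = 4.
Cage b's pair has sum 7; hence r1c4 = 3.
Cage k needs two cells with sum 6, which forces r4c1 = 4.
Column 4 now contains 3, which forces r4c4 = 1.
1 is placed in row 4; hence r4c5 = 3.
4 is placed in column 6, which forces r4c6 = 6.
Row 5 already has 4, which forces r5c1 = 2.
2 is placed in row 5, so r5c5 = 1.
Column 3 already has 4; hence r6c3 = 2.
Column 1 now contains 2; hence r1c1 = 5.
Cage j's pair has sum 6, which forces r1c2 = 1.
The 3 cells of cage e must have sum 12; hence r1c5 = 6.
6 is placed in column 6, leaving r1c6 = 2.
Cage e needs sum 12, which forces r2c5 = 4.
Column 1 already has 4; hence r3c1 = 6.
Cage o needs sum 13, which forces r3c2 = 5.
Column 5 now contains 3, which forces r3c5 = 2.
Cage f needs two cells with sum 5, so r3c6 = 3.
Row 4 already has 3; hence r4c2 = 2.
Row 5 already has 1, leaving r5c2 = 3.
Column 1 already has 6, so r6c1 = 3.
1 is placed in column 2, so r6c2 = 4.
Row 6 now contains 4; hence r6c4 = 6.
The 4 cells of cage c must have sum 13, which forces r6c5 = 5.
Column 6 now contains 3, which forces r6c6 = 1.
Row 2 now contains 4, so r2c4 = 2.
2 is placed in row 3; hence r3c4 = 4.
The full grid is 5 1 4 3 6 2 / 1 6 3 2 4 5 / 6 5 1 4 2 3 / 4 2 5 1 3 6 / 2 3 6 5 1 4 / 3 4 2 6 5 1.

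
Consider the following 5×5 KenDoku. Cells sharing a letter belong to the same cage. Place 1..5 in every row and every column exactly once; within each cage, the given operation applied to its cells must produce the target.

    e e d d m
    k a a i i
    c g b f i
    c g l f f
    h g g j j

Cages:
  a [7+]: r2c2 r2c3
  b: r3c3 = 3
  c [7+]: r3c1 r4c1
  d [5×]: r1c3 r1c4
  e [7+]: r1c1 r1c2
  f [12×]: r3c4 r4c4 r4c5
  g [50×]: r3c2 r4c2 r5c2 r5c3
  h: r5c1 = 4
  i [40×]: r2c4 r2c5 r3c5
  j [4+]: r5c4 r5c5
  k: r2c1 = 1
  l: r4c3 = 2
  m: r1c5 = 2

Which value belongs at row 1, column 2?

Cage m is given, leaving r1c5 = 2.
Cage k is a single given cell; hence r2c1 = 1.
Cage b is given, so r3c3 = 3.
L is a freebie, so r4c3 = 2.
H is a freebie; hence r5c1 = 4.
The 4 cells of cage g must have product 50, so r5c3 = 5.
Cage e's pair has sum 7, so r1c1 = 3.
Cage e's pair has sum 7, leaving r1c2 = 4.
Column 3 now contains 5, leaving r1c3 = 1.
Cage d needs two cells with product 5, so r1c4 = 5.
Cage a needs two cells with sum 7, leaving r2c2 = 3.
Column 3 now contains 5; hence r2c3 = 4.
Cage i needs product 40, which forces r2c4 = 2.
Row 2 already has 4; hence r2c5 = 5.
The two cells of cage c must have sum 7; hence r3c1 = 2.
5 is placed in column 5; hence r3c5 = 4.
Cage c needs two cells with sum 7, which forces r4c1 = 5.
5 is placed in row 4, so r4c2 = 1.
Row 4 already has 1; hence r4c5 = 3.
Column 2 already has 1; hence r5c2 = 2.
Column 5 already has 3, so r5c5 = 1.
Column 2 already has 1, leaving r3c2 = 5.
Row 3 already has 4, leaving r3c4 = 1.
Row 4 already has 3; hence r4c4 = 4.
Row 5 already has 1, which forces r5c4 = 3.
The full grid is 3 4 1 5 2 / 1 3 4 2 5 / 2 5 3 1 4 / 5 1 2 4 3 / 4 2 5 3 1.

4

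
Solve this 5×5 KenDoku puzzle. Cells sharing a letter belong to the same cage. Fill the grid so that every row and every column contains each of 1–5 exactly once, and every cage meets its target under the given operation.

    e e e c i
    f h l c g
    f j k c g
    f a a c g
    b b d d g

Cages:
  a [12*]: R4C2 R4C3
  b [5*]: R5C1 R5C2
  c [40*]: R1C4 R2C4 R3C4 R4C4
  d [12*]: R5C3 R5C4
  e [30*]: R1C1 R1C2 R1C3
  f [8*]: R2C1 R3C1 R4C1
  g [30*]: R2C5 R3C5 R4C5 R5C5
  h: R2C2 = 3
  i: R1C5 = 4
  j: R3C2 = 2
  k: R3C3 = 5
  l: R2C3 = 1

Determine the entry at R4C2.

4

I is a freebie, so R1C5 = 4.
Cage h is given, so R2C2 = 3.
Cage l is a single given cell, so R2C3 = 1.
Cage j is a single given cell; hence R3C2 = 2.
Cage k is given; hence R3C3 = 5.
Column 2 already has 3; hence R4C2 = 4.
Row 4 now contains 4, leaving R4C3 = 3.
3 is placed in column 3, which forces R5C3 = 4.
4 is placed in row 5, so R5C4 = 3.
Cage e needs product 30, which forces R1C1 = 3.
Column 2 already has 2, so R1C2 = 5.
3 is placed in column 3, which forces R1C3 = 2.
Row 1 now contains 2; hence R1C4 = 1.
1 is placed in column 4; hence R3C4 = 4.
The 4 cells of cage g must have product 30, leaving R3C5 = 3.
5 is placed in column 2, leaving R5C2 = 1.
The 3 cells of cage f must have product 8, so R2C1 = 4.
4 is placed in row 3; hence R3C1 = 1.
Cage f has product 8, leaving R4C1 = 2.
Row 4 already has 2, leaving R4C4 = 5.
The 4 cells of cage g must have product 30, which forces R4C5 = 1.
Row 5 already has 1, so R5C1 = 5.
Row 5 already has 5, which forces R5C5 = 2.
Column 4 already has 5, which forces R2C4 = 2.
2 is placed in column 5, which forces R2C5 = 5.
The full grid is 3 5 2 1 4 / 4 3 1 2 5 / 1 2 5 4 3 / 2 4 3 5 1 / 5 1 4 3 2.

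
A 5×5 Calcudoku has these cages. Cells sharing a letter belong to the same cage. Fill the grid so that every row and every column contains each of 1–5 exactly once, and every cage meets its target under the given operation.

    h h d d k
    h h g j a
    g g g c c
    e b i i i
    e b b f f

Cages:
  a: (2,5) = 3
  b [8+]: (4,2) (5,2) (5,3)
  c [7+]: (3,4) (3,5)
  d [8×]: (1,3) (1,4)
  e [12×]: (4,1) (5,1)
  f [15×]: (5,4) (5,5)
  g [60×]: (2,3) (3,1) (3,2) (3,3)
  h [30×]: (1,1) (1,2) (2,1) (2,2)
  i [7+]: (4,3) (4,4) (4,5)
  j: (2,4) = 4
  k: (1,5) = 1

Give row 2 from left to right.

Cage k is given; hence (1,5) = 1.
J is a freebie, which forces (2,4) = 4.
Cage a is a single given cell; hence (2,5) = 3.
3 is placed in column 5, which forces (5,5) = 5.
The two cells of cage d must have product 8, so (1,3) = 4.
4 is placed in column 4; hence (1,4) = 2.
Column 4 already has 2, leaving (4,4) = 1.
Row 5 already has 5, which forces (5,4) = 3.
Column 4 already has 3, so (3,4) = 5.
The two cells of cage c must have sum 7, so (3,5) = 2.
Cage e needs two cells with product 12, leaving (4,1) = 3.
1 is placed in row 4, which forces (4,3) = 2.
Cage i needs sum 7, leaving (4,5) = 4.
3 is placed in row 5, which forces (5,1) = 4.
Column 3 already has 2; hence (5,3) = 1.
3 is placed in column 1, so (1,1) = 5.
The 4 cells of cage h must have product 30, so (1,2) = 3.
Column 3 now contains 1; hence (2,3) = 5.
4 is placed in column 1, which forces (3,1) = 1.
Cage g needs product 60, so (3,2) = 4.
Column 3 now contains 1, leaving (3,3) = 3.
2 is placed in row 4, so (4,2) = 5.
Row 5 already has 1, leaving (5,2) = 2.
Column 1 now contains 1, which forces (2,1) = 2.
Column 2 now contains 2, leaving (2,2) = 1.
Completed grid: 5 3 4 2 1 / 2 1 5 4 3 / 1 4 3 5 2 / 3 5 2 1 4 / 4 2 1 3 5.

2 1 5 4 3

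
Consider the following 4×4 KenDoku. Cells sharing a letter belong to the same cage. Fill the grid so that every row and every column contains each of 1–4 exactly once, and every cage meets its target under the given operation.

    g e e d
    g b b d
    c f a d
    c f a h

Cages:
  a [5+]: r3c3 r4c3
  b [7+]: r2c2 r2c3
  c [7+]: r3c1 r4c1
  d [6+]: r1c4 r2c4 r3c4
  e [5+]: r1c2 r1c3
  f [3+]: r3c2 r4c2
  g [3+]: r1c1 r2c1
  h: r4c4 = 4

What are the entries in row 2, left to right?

H is a freebie, which forces r4c4 = 4.
The two cells of cage c must have sum 7; hence r3c1 = 4.
4 is placed in row 4, so r4c1 = 3.
Cage a's pair has sum 5, leaving r3c3 = 3.
Cage a needs two cells with sum 5, leaving r4c3 = 2.
Cage b needs two cells with sum 7, leaving r2c2 = 3.
3 is placed in column 3, which forces r2c3 = 4.
The two cells of cage f must have sum 3, leaving r3c2 = 2.
Row 3 now contains 2, so r3c4 = 1.
Row 4 now contains 2, leaving r4c2 = 1.
1 is placed in column 2, so r1c2 = 4.
4 is placed in column 3, so r1c3 = 1.
The 3 cells of cage d must have sum 6, so r1c4 = 3.
Column 4 already has 1, leaving r2c4 = 2.
Row 1 now contains 1; hence r1c1 = 2.
Row 2 already has 2, so r2c1 = 1.
Completed grid: 2 4 1 3 / 1 3 4 2 / 4 2 3 1 / 3 1 2 4.

1 3 4 2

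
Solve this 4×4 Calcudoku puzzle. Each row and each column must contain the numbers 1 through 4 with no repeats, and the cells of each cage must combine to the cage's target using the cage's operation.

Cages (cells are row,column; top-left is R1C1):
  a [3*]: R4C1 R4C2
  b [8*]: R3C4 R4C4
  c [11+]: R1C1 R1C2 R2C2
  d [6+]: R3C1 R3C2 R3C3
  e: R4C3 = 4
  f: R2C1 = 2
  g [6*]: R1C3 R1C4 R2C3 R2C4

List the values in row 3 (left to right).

Cage c has sum 11, leaving R1C1 = 4.
Cage c needs sum 11, so R1C2 = 3.
Cage f is given; hence R2C1 = 2.
The 3 cells of cage c must have sum 11, leaving R2C2 = 4.
3 is placed in column 2; hence R4C2 = 1.
Cage e is given, which forces R4C3 = 4.
Row 4 now contains 4, which forces R4C4 = 2.
Cage g needs product 6, which forces R1C3 = 2.
2 is placed in column 4, leaving R1C4 = 1.
Cage g has product 6, leaving R2C3 = 1.
The 4 cells of cage g must have product 6, so R2C4 = 3.
1 is placed in column 2, so R3C2 = 2.
Column 3 already has 1; hence R3C3 = 3.
2 is placed in column 4, leaving R3C4 = 4.
Row 4 now contains 1, leaving R4C1 = 3.
Row 3 already has 3; hence R3C1 = 1.
The full grid is 4 3 2 1 / 2 4 1 3 / 1 2 3 4 / 3 1 4 2.

1 2 3 4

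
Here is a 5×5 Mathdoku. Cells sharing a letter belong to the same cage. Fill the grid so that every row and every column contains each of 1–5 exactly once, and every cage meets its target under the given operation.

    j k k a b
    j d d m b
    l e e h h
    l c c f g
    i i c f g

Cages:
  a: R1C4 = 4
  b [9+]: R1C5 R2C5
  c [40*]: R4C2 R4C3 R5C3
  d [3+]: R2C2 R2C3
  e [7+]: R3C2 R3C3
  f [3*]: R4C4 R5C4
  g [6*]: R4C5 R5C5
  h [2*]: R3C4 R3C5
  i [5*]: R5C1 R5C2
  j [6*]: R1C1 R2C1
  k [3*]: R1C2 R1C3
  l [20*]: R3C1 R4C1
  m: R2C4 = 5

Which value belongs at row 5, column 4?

Cage a is given, so R1C4 = 4.
Row 1 already has 4; hence R1C5 = 5.
Cage m is given; hence R2C4 = 5.
5 is placed in column 5, leaving R2C5 = 4.
Row 1 needs a 2, and only R1C1 is open for it.
2 is placed in column 1, which forces R2C1 = 3.
Row 4 needs a 1, and only R4C4 is open for it.
1 is placed in column 4; hence R3C4 = 2.
The two cells of cage h must have product 2, so R3C5 = 1.
1 is placed in column 4, which forces R5C4 = 3.
Row 5 now contains 3, so R5C5 = 2.
2 is placed in column 5, which forces R4C5 = 3.
Row 3 needs a 5, and only R3C1 is open for it.
5 is placed in column 1; hence R4C1 = 4.
5 is placed in column 1; hence R5C1 = 1.
Cage i needs two cells with product 5, leaving R5C2 = 5.
Row 5 already has 5; hence R5C3 = 4.
Cage e's pair has sum 7; hence R3C2 = 4.
4 is placed in column 3, leaving R3C3 = 3.
5 is placed in column 2, so R4C2 = 2.
The 3 cells of cage c must have product 40, leaving R4C3 = 5.
Cage k's pair has product 3, so R1C2 = 3.
Column 3 now contains 3; hence R1C3 = 1.
Column 2 now contains 2, so R2C2 = 1.
Cage d needs two cells with sum 3, so R2C3 = 2.
The full grid is 2 3 1 4 5 / 3 1 2 5 4 / 5 4 3 2 1 / 4 2 5 1 3 / 1 5 4 3 2.

3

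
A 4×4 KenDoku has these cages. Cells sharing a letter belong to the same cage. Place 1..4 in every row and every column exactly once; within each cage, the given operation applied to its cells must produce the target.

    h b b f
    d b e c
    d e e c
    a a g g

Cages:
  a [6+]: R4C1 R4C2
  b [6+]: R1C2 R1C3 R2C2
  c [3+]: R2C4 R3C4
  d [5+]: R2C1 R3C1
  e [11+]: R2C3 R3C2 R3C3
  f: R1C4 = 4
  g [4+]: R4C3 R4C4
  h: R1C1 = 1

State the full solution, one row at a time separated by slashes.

Cage h is given; hence R1C1 = 1.
Cage f is given; hence R1C4 = 4.
The 3 cells of cage e must have sum 11, leaving R2C3 = 4.
Cage e needs sum 11, leaving R3C2 = 4.
Cage e has sum 11; hence R3C3 = 3.
Column 2 already has 4; hence R4C2 = 2.
3 is placed in column 3, which forces R4C3 = 1.
Row 4 now contains 1; hence R4C4 = 3.
Column 2 already has 2, so R1C2 = 3.
3 is placed in column 3, which forces R1C3 = 2.
The two cells of cage d must have sum 5, which forces R2C1 = 3.
Cage b has sum 6; hence R2C2 = 1.
Row 2 now contains 1, which forces R2C4 = 2.
Row 3 now contains 3; hence R3C1 = 2.
Column 4 now contains 2, leaving R3C4 = 1.
Row 4 already has 2, leaving R4C1 = 4.

1 3 2 4 / 3 1 4 2 / 2 4 3 1 / 4 2 1 3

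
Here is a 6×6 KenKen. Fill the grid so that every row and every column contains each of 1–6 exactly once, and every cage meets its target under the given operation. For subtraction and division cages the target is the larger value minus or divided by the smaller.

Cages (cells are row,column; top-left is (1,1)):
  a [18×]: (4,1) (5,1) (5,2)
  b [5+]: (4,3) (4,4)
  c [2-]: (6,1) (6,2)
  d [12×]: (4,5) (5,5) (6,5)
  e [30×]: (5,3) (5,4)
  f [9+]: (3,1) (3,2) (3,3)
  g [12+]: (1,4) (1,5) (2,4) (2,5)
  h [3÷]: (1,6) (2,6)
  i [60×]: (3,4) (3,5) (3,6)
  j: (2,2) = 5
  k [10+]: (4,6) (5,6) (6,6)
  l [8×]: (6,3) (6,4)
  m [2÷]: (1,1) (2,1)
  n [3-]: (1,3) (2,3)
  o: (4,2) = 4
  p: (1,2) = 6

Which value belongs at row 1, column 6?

Cage p is given; hence (1,2) = 6.
Cage j is a single given cell, which forces (2,2) = 5.
Cage o is given; hence (4,2) = 4.
In row 4, 5 can only go at (4,6), so (4,6) = 5.
In row 6, 5 can only go at (6,1), so (6,1) = 5.
Cage c's pair has difference 2, which forces (6,2) = 3.
Column 2 already has 3, leaving (5,2) = 1.
Column 2 now contains 1, which forces (3,2) = 2.
Row 4 needs a 1, and only (4,5) is open for it.
In row 4, 6 can only go at (4,1), so (4,1) = 6.
6 is placed in column 1, so (5,1) = 3.
Row 5 already has 3, leaving (5,6) = 4.
Column 6 now contains 4; hence (3,6) = 3.
Cage k needs sum 10, so (6,6) = 1.
1 is placed in column 6, so (1,6) = 2.
1 is placed in column 6, leaving (2,6) = 6.
The 3 cells of cage f must have sum 9, which forces (3,1) = 1.
Row 3 already has 3, which forces (3,3) = 6.
Column 3 now contains 6; hence (5,3) = 5.
5 is placed in row 5; hence (5,4) = 6.
Row 5 already has 6, which forces (5,5) = 2.
2 is placed in column 5, which forces (6,5) = 6.
Column 1 already has 1, leaving (1,1) = 4.
4 is placed in row 1; hence (1,3) = 1.
1 is placed in row 1, so (1,4) = 3.
3 is placed in row 1, which forces (1,5) = 5.
Cage m's pair has quotient 2, which forces (2,1) = 2.
Column 3 already has 1; hence (2,3) = 4.
Row 2 already has 4; hence (2,4) = 1.
Row 2 already has 4, leaving (2,5) = 3.
Column 5 already has 5, which forces (3,5) = 4.
Column 4 already has 3, so (4,4) = 2.
4 is placed in column 3; hence (6,3) = 2.
Column 4 now contains 2, leaving (6,4) = 4.
Row 3 now contains 4, which forces (3,4) = 5.
Row 4 already has 2; hence (4,3) = 3.
Filled in: 4 6 1 3 5 2 / 2 5 4 1 3 6 / 1 2 6 5 4 3 / 6 4 3 2 1 5 / 3 1 5 6 2 4 / 5 3 2 4 6 1.

2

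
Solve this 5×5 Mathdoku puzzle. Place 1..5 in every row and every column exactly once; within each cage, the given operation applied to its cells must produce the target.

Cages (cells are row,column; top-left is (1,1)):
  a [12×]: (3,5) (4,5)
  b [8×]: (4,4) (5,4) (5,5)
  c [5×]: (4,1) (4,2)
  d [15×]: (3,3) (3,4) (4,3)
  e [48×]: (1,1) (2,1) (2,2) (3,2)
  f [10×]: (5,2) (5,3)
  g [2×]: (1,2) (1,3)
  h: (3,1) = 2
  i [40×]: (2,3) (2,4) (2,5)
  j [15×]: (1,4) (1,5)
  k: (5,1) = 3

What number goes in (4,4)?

Cage h is given, leaving (3,1) = 2.
K is a freebie, so (5,1) = 3.
In row 1, 4 can only go at (1,1), so (1,1) = 4.
Column 1 now contains 4, leaving (2,1) = 1.
Column 1 now contains 1, which forces (4,1) = 5.
Row 4 already has 5, leaving (4,2) = 1.
Row 4 already has 1, so (4,3) = 3.
3 is placed in row 4, leaving (4,5) = 4.
Column 2 already has 1, so (1,2) = 2.
The two cells of cage g must have product 2, so (1,3) = 1.
Column 3 now contains 1; hence (3,3) = 5.
5 is placed in row 3, so (3,4) = 1.
Column 5 now contains 4; hence (3,5) = 3.
Row 4 now contains 4, so (4,4) = 2.
2 is placed in column 2; hence (5,2) = 5.
Column 3 already has 5; hence (5,3) = 2.
Cage b has product 8, so (5,4) = 4.
Cage b needs product 8, leaving (5,5) = 1.
Cage j needs two cells with product 15, so (1,4) = 3.
3 is placed in column 5; hence (1,5) = 5.
The 4 cells of cage e must have product 48; hence (2,2) = 3.
2 is placed in column 3; hence (2,3) = 4.
4 is placed in column 4, leaving (2,4) = 5.
Cage i needs product 40, which forces (2,5) = 2.
3 is placed in row 3, so (3,2) = 4.
The full grid is 4 2 1 3 5 / 1 3 4 5 2 / 2 4 5 1 3 / 5 1 3 2 4 / 3 5 2 4 1.

2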